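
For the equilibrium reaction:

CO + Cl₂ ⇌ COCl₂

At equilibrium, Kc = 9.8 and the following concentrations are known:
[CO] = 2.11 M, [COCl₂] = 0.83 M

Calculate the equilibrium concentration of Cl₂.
[Cl₂] = 0.0401 M

Kc = ([COCl₂]) / ([CO] × [Cl₂]) = 9.8
[Cl₂]^1 = (product terms)/(Kc · other reactant terms) = 0.83 / (9.8 · 2.11) = 0.040139
[Cl₂] = 0.0401 M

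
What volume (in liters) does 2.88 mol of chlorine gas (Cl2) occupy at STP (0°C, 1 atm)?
At STP, 1 mol of gas occupies 22.4 L
Volume = 2.88 mol × 22.4 L/mol = 64.51 L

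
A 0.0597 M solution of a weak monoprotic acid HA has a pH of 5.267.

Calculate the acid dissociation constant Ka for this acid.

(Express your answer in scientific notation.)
K_a = 4.90e-10

[H⁺] = 10^(−pH) = 10^(−5.267) = 5.408e-06 M. For HA ⇌ H⁺ + A⁻, Ka = x²/(C − x) = (5.408e-06)²/(0.0597 − 5.408e-06) = 4.90e-10.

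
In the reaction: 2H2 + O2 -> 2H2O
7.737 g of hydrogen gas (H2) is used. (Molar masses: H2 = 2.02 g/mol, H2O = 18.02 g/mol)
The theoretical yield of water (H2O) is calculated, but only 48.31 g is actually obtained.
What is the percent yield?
Moles of H2 = 7.737 g ÷ 2.02 g/mol = 3.8302 mol
Mole ratio: 2 mol H2O / 2 mol H2
Moles of H2O = 3.8302 × (2/2) = 3.8302 mol
Theoretical yield = 3.8302 mol × 18.02 g/mol = 69.02 g
Actual yield = 48.31 g
Percent yield = (48.31 / 69.02) × 100% = 70.0%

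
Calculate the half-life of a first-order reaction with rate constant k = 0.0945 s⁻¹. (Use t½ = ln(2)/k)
7.33 s

t½ = ln(2)/k = 0.6931/0.0945 = 7.33 s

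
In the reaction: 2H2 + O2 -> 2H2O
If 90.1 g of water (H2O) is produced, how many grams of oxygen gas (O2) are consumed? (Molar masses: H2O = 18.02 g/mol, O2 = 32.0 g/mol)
Moles of H2O = 90.1 g ÷ 18.02 g/mol = 5 mol
Mole ratio: 1 mol O2 / 2 mol H2O
Moles of O2 = 5 × (1/2) = 2.5 mol
Mass of O2 = 2.5 mol × 32.0 g/mol = 80 g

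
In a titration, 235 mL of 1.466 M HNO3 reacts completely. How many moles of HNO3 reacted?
Moles = Molarity × Volume (L)
Moles = 1.466 M × 0.235 L = 0.3445 mol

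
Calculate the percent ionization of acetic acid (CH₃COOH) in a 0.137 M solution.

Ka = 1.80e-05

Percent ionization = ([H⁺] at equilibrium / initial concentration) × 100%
Percent ionization = 1.14%

Let x = [H⁺]. Ka = x²/(C - x) ⇒ x² + (1.80e-05)x - (1.80e-05)(0.137) = 0. x = 1.5614e-03. Percent = (1.5614e-03/0.137) × 100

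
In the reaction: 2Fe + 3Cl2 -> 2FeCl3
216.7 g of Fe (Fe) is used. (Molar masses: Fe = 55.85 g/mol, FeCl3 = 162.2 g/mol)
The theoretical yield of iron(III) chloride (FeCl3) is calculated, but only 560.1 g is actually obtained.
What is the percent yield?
Moles of Fe = 216.7 g ÷ 55.85 g/mol = 3.88004 mol
Mole ratio: 2 mol FeCl3 / 2 mol Fe
Moles of FeCl3 = 3.88004 × (2/2) = 3.88004 mol
Theoretical yield = 3.88004 mol × 162.2 g/mol = 629.34 g
Actual yield = 560.1 g
Percent yield = (560.1 / 629.34) × 100% = 89.0%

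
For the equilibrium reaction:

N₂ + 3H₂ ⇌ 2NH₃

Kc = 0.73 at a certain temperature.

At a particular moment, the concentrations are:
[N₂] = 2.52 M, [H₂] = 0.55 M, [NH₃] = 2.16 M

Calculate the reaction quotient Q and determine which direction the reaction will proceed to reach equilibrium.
Q = 11.128, Q > K, reaction proceeds reverse (toward reactants)

Q = ([NH₃]^2) / ([N₂] × [H₂]^3)
  = ((2.16)^2) / ((2.52)·(0.55)^3) = 4.6656/0.41927 = 11.13
Since Q = 11.13 > Kc = 0.73, the reaction proceeds reverse (toward reactants) to reach equilibrium.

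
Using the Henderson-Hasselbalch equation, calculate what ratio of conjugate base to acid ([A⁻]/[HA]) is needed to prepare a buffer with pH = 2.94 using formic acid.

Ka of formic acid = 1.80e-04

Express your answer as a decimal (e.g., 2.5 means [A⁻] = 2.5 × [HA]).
[A⁻]/[HA] = 0.157

pKa = −log(1.80e-04) = 3.7447. pH = pKa + log([A⁻]/[HA]). 2.94 = 3.7447 + log(ratio). log(ratio) = 2.94 − 3.7447 = -0.8047. ratio = 10^(-0.8047) = 0.157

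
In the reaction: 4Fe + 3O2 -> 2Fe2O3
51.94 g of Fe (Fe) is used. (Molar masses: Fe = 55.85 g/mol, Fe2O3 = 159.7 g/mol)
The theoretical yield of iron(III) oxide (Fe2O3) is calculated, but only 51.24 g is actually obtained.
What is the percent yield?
Moles of Fe = 51.94 g ÷ 55.85 g/mol = 0.929991 mol
Mole ratio: 2 mol Fe2O3 / 4 mol Fe
Moles of Fe2O3 = 0.929991 × (2/4) = 0.464996 mol
Theoretical yield = 0.464996 mol × 159.7 g/mol = 74.26 g
Actual yield = 51.24 g
Percent yield = (51.24 / 74.26) × 100% = 69.0%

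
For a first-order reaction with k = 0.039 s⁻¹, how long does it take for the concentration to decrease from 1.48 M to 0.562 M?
24.83 s

From ln[A] = ln[A]₀ - k·t: t = ln([A]₀/[A])/k = ln(1.48/0.562)/0.039 = ln(2.6335)/0.039 = 0.9683/0.039 = 24.83 s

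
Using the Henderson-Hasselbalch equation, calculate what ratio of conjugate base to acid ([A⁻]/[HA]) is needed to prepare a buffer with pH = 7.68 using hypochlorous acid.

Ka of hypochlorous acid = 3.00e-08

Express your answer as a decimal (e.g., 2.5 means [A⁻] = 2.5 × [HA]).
[A⁻]/[HA] = 1.436

pKa = −log(3.00e-08) = 7.5229. pH = pKa + log([A⁻]/[HA]). 7.68 = 7.5229 + log(ratio). log(ratio) = 7.68 − 7.5229 = 0.1571. ratio = 10^(0.1571) = 1.436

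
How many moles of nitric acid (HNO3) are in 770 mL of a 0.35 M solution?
Moles = Molarity × Volume (L)
Moles = 0.35 M × 0.77 L = 0.2695 mol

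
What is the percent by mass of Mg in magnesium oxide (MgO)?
Mass of Mg in formula = 24.31 × 1 = 24.31 g/mol
Molar mass = 40.31 g/mol
% Mg = (24.31/40.31) × 100% = 60.31%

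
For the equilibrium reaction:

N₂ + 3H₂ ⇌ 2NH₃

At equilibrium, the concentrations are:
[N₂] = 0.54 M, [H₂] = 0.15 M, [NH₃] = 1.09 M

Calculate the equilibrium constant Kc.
K_c = 6.52e+02

Kc = ([NH₃]^2) / ([N₂] × [H₂]^3)
   = ((1.09)^2) / ((0.54)·(0.15)^3)
   = 1.1881 / 0.0018225 = 6.52e+02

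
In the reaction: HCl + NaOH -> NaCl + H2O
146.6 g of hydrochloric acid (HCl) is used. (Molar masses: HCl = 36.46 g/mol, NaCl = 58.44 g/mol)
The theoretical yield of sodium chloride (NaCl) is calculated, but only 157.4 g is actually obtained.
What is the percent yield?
Moles of HCl = 146.6 g ÷ 36.46 g/mol = 4.02084 mol
Mole ratio: 1 mol NaCl / 1 mol HCl
Moles of NaCl = 4.02084 × (1/1) = 4.02084 mol
Theoretical yield = 4.02084 mol × 58.44 g/mol = 234.98 g
Actual yield = 157.4 g
Percent yield = (157.4 / 234.98) × 100% = 67.0%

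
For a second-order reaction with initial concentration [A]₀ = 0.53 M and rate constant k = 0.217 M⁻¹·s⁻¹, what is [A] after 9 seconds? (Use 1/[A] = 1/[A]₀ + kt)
0.2604 M

1/[A] = 1/[A]₀ + k·t = 1/0.53 + (0.217)·(9) = 1.8868 + 1.9530 = 3.8398
[A] = 1/3.8398 = 0.2604 M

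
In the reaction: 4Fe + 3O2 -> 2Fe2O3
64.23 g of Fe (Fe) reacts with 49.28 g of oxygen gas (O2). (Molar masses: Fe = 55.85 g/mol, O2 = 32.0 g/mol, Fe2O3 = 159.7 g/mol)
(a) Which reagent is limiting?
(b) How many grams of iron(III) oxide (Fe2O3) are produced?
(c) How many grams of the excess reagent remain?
(a) Fe, (b) 91.83 g, (c) 21.68 g

Moles of Fe = 64.23 g ÷ 55.85 g/mol = 1.15004 mol
Moles of O2 = 49.28 g ÷ 32.0 g/mol = 1.54 mol
Moles ÷ coefficient: Fe: 1.15004/4 = 0.2875, O2: 1.54/3 = 0.5133
(a) Fe has the smaller value, so Fe is the limiting reagent.
(b) Moles of Fe2O3 = 1.15004 mol Fe × (2/4) = 0.575022 mol; mass = 0.575022 mol × 159.7 g/mol = 91.83 g
(c) O2 consumed = 1.15004 × (3/4) = 0.862534 mol; remaining = 1.54 − 0.862534 = 0.677466 mol; mass = 0.677466 mol × 32.0 g/mol = 21.68 g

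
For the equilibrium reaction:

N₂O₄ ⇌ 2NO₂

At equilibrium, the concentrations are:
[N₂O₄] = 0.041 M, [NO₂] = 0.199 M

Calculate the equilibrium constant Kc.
K_c = 0.9659

Kc = ([NO₂]^2) / ([N₂O₄])
   = ((0.199)^2) / ((0.041))
   = 0.039601 / 0.041 = 0.9659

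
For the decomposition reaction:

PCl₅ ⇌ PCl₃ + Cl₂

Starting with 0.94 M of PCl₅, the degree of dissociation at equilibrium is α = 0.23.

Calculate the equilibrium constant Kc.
K_c = 0.0646

x = α·[A]₀ = 0.23 × 0.94 = 0.2162 M dissociated.
At eq: [PCl₅] = 0.94 − 0.2162 = 0.7238 M; [PCl₃] = [Cl₂] = x = 0.2162 M.
Kc = [PCl₃][Cl₂]/[PCl₅] = (0.2162)²/0.7238 = 0.06458.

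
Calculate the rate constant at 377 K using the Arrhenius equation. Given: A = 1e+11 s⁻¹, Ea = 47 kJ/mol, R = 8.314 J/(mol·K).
3.07e+04 s⁻¹

k = A·exp(-Ea/(R·T)) = 1e+11·exp(-47000/(8.314·377)) = 1e+11·exp(-14.9950) = 1e+11·3.0744e-07 = 3.07e+04 s⁻¹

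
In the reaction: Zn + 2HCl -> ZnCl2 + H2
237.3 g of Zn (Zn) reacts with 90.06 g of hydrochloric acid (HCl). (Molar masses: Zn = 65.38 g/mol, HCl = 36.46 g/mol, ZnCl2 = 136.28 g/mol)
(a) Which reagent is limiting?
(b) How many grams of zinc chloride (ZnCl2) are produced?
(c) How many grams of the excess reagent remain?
(a) HCl, (b) 168.3 g, (c) 156.6 g

Moles of Zn = 237.3 g ÷ 65.38 g/mol = 3.62955 mol
Moles of HCl = 90.06 g ÷ 36.46 g/mol = 2.4701 mol
Moles ÷ coefficient: Zn: 3.62955/1 = 3.63, HCl: 2.4701/2 = 1.235
(a) HCl has the smaller value, so HCl is the limiting reagent.
(b) Moles of ZnCl2 = 2.4701 mol HCl × (1/2) = 1.23505 mol; mass = 1.23505 mol × 136.28 g/mol = 168.3 g
(c) Zn consumed = 2.4701 × (1/2) = 1.23505 mol; remaining = 3.62955 − 1.23505 = 2.3945 mol; mass = 2.3945 mol × 65.38 g/mol = 156.6 g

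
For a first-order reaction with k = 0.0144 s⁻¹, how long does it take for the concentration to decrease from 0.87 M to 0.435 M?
48.14 s

From ln[A] = ln[A]₀ - k·t: t = ln([A]₀/[A])/k = ln(0.87/0.435)/0.0144 = ln(2.0000)/0.0144 = 0.6931/0.0144 = 48.14 s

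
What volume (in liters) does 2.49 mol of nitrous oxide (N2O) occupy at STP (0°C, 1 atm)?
At STP, 1 mol of gas occupies 22.4 L
Volume = 2.49 mol × 22.4 L/mol = 55.78 L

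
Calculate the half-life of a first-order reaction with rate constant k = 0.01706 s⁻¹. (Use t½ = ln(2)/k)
40.63 s

t½ = ln(2)/k = 0.6931/0.01706 = 40.63 s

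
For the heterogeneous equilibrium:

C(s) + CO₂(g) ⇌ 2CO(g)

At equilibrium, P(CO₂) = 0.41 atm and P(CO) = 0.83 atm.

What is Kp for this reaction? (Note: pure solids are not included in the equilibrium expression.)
K_p = 1.680

Solid C is excluded.
Kp = P(CO)²/P(CO₂) = (0.83)²/0.41 = 0.6889/0.41 = 1.680.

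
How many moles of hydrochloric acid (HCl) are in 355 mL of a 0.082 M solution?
Moles = Molarity × Volume (L)
Moles = 0.082 M × 0.355 L = 0.02911 mol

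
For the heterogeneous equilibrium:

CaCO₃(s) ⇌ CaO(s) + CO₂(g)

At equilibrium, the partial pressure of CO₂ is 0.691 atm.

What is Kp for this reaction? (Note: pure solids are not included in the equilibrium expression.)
K_p = 0.691

Solids (CaCO₃, CaO) have activity 1 and are excluded.
Kp = P(CO₂) = 0.691.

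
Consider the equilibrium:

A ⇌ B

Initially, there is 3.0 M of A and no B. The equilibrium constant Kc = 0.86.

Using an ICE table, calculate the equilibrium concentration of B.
[B] = 1.387 M

ICE: [A] = 3.0 − x, [B] = x.
Kc = x/(3.0 − x) = 0.86 ⇒ x = 0.86·3.0/(1 + 0.86) = 2.58/1.86 = 1.387.
[B] = x = 1.387 M.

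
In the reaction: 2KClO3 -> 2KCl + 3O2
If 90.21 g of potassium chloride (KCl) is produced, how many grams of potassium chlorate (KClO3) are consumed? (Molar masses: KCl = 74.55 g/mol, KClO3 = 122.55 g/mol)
Moles of KCl = 90.21 g ÷ 74.55 g/mol = 1.21006 mol
Mole ratio: 2 mol KClO3 / 2 mol KCl
Moles of KClO3 = 1.21006 × (2/2) = 1.21006 mol
Mass of KClO3 = 1.21006 mol × 122.55 g/mol = 148.3 g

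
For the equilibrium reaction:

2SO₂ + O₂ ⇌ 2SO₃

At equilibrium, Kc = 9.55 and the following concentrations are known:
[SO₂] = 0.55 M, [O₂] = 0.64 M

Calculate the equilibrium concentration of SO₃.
[SO₃] = 1.3597 M

Kc = ([SO₃]^2) / ([SO₂]^2 × [O₂]) = 9.55
[SO₃]^2 = Kc · (reactant terms)/(other product terms) = 9.55 · 0.1936 / 1 = 1.8489
[SO₃] = (1.8489)^(1/2) = 1.3597 M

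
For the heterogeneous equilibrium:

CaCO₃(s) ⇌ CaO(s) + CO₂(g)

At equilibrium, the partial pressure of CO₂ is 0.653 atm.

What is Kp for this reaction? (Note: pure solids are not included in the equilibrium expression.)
K_p = 0.653

Solids (CaCO₃, CaO) have activity 1 and are excluded.
Kp = P(CO₂) = 0.653.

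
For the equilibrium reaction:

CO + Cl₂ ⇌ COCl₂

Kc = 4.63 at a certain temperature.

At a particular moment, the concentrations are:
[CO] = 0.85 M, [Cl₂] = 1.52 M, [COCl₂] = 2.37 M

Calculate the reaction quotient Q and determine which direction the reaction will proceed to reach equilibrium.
Q = 1.834, Q < K, reaction proceeds forward (toward products)

Q = ([COCl₂]) / ([CO] × [Cl₂])
  = ((2.37)) / ((0.85)·(1.52)) = 2.37/1.292 = 1.834
Since Q = 1.834 < Kc = 4.63, the reaction proceeds forward (toward products) to reach equilibrium.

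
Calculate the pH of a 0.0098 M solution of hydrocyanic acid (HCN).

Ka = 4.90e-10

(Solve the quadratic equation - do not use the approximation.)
pH = 5.66

x² + Ka×x - Ka×C = 0. Using quadratic formula: [H⁺] = 2.1911e-06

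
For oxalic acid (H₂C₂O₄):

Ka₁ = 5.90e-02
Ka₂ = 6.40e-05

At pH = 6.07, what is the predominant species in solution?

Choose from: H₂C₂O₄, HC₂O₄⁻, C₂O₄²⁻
C₂O₄²⁻

pKa1 = 1.23, pKa2 = 4.19. Each pKa is the crossover between adjacent species; pH = 6.07 lies in the region where C₂O₄²⁻ predominates.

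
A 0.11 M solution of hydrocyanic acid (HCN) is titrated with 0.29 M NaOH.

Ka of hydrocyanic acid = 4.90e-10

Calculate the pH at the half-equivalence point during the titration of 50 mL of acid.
pH = pKa = 9.31

At the half-equivalence point, [HA] = [A⁻], so by Henderson–Hasselbalch pH = pKa + log(1) = pKa.
pKa = −log(4.90e-10) = 9.31.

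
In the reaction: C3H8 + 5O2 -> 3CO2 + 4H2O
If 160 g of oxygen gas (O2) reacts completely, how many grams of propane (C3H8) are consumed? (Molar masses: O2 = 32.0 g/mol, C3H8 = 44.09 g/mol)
Moles of O2 = 160 g ÷ 32.0 g/mol = 5 mol
Mole ratio: 1 mol C3H8 / 5 mol O2
Moles of C3H8 = 5 × (1/5) = 1 mol
Mass of C3H8 = 1 mol × 44.09 g/mol = 44.09 g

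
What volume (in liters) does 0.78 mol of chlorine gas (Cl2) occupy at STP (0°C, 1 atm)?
At STP, 1 mol of gas occupies 22.4 L
Volume = 0.78 mol × 22.4 L/mol = 17.47 L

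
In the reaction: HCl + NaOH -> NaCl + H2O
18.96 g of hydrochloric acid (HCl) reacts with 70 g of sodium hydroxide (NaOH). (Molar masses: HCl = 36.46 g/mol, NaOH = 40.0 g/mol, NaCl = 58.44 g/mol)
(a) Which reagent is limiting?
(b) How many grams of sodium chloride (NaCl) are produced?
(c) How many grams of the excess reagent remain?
(a) HCl, (b) 30.39 g, (c) 49.2 g

Moles of HCl = 18.96 g ÷ 36.46 g/mol = 0.520022 mol
Moles of NaOH = 70 g ÷ 40.0 g/mol = 1.75 mol
Moles ÷ coefficient: HCl: 0.520022/1 = 0.52, NaOH: 1.75/1 = 1.75
(a) HCl has the smaller value, so HCl is the limiting reagent.
(b) Moles of NaCl = 0.520022 mol HCl × (1/1) = 0.520022 mol; mass = 0.520022 mol × 58.44 g/mol = 30.39 g
(c) NaOH consumed = 0.520022 × (1/1) = 0.520022 mol; remaining = 1.75 − 0.520022 = 1.22998 mol; mass = 1.22998 mol × 40.0 g/mol = 49.2 g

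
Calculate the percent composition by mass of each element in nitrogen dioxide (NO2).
N: 30.45%, O: 69.55%

Molar mass of NO2 = 46.01 g/mol
% N = (1 × 14.01) / 46.01 × 100% = 14.01 / 46.01 × 100% = 30.45%
% O = (2 × 16.0) / 46.01 × 100% = 32 / 46.01 × 100% = 69.55%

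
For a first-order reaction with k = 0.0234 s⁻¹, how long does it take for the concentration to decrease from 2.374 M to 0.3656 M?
79.95 s

From ln[A] = ln[A]₀ - k·t: t = ln([A]₀/[A])/k = ln(2.374/0.3656)/0.0234 = ln(6.4934)/0.0234 = 1.8708/0.0234 = 79.95 s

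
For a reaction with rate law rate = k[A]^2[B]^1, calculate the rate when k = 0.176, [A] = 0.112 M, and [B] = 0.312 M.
0.0006888 M/s

rate = k·[A]^2·[B]^1 = 0.176·(0.112)^2·(0.312)^1 = 0.176·0.012544·0.312 = 0.0006888 M/s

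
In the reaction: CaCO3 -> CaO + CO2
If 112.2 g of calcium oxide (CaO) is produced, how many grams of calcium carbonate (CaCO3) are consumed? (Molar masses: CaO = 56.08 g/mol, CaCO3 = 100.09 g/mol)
Moles of CaO = 112.2 g ÷ 56.08 g/mol = 2.00071 mol
Mole ratio: 1 mol CaCO3 / 1 mol CaO
Moles of CaCO3 = 2.00071 × (1/1) = 2.00071 mol
Mass of CaCO3 = 2.00071 mol × 100.09 g/mol = 200.3 g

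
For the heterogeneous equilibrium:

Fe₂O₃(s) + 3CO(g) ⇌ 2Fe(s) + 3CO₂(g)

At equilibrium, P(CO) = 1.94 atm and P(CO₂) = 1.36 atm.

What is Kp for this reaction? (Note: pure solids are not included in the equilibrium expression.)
K_p = 0.345

Solids (Fe₂O₃, Fe) are excluded.
Kp = P(CO₂)³/P(CO)³ = (1.36)³/(1.94)³ = 2.515/7.301 = 0.345.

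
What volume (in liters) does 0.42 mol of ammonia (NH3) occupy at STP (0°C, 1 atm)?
At STP, 1 mol of gas occupies 22.4 L
Volume = 0.42 mol × 22.4 L/mol = 9.41 L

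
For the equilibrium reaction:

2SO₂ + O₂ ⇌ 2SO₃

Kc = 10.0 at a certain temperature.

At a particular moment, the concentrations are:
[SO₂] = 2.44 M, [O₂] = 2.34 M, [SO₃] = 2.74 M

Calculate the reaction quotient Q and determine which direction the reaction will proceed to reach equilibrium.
Q = 0.539, Q < K, reaction proceeds forward (toward products)

Q = ([SO₃]^2) / ([SO₂]^2 × [O₂])
  = ((2.74)^2) / ((2.44)^2·(2.34)) = 7.5076/13.931 = 0.5389
Since Q = 0.5389 < Kc = 10.0, the reaction proceeds forward (toward products) to reach equilibrium.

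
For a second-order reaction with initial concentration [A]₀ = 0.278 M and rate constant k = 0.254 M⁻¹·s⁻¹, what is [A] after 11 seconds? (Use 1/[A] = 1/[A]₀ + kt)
0.1565 M

1/[A] = 1/[A]₀ + k·t = 1/0.278 + (0.254)·(11) = 3.5971 + 2.7940 = 6.3911
[A] = 1/6.3911 = 0.1565 M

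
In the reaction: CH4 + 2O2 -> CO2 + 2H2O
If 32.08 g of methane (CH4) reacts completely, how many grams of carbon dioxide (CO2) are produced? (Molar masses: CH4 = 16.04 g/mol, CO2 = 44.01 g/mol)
Moles of CH4 = 32.08 g ÷ 16.04 g/mol = 2 mol
Mole ratio: 1 mol CO2 / 1 mol CH4
Moles of CO2 = 2 × (1/1) = 2 mol
Mass of CO2 = 2 mol × 44.01 g/mol = 88.02 g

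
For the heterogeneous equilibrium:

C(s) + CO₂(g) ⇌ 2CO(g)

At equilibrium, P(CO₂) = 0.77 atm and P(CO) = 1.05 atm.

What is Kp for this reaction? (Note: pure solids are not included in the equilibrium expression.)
K_p = 1.432

Solid C is excluded.
Kp = P(CO)²/P(CO₂) = (1.05)²/0.77 = 1.103/0.77 = 1.432.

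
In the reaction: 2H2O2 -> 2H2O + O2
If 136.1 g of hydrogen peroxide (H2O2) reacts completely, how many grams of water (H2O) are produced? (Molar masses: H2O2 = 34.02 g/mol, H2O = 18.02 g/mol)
Moles of H2O2 = 136.1 g ÷ 34.02 g/mol = 4.00059 mol
Mole ratio: 2 mol H2O / 2 mol H2O2
Moles of H2O = 4.00059 × (2/2) = 4.00059 mol
Mass of H2O = 4.00059 mol × 18.02 g/mol = 72.09 g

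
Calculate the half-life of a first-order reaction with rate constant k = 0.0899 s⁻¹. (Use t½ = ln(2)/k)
7.71 s

t½ = ln(2)/k = 0.6931/0.0899 = 7.71 s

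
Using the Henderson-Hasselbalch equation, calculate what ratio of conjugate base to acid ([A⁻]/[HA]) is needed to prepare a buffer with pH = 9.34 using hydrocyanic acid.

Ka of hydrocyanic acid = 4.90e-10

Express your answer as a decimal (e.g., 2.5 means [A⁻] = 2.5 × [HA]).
[A⁻]/[HA] = 1.072

pKa = −log(4.90e-10) = 9.3098. pH = pKa + log([A⁻]/[HA]). 9.34 = 9.3098 + log(ratio). log(ratio) = 9.34 − 9.3098 = 0.0302. ratio = 10^(0.0302) = 1.072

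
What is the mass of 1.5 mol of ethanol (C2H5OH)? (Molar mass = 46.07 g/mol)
Mass = 1.5 mol × 46.07 g/mol = 69.11 g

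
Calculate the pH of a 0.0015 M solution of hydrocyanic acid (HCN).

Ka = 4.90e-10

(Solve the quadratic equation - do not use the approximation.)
pH = 6.07

x² + Ka×x - Ka×C = 0. Using quadratic formula: [H⁺] = 8.5708e-07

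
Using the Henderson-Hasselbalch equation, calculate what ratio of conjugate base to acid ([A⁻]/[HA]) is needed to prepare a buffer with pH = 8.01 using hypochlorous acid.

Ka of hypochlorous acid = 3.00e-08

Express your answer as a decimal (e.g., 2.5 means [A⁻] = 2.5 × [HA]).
[A⁻]/[HA] = 3.070

pKa = −log(3.00e-08) = 7.5229. pH = pKa + log([A⁻]/[HA]). 8.01 = 7.5229 + log(ratio). log(ratio) = 8.01 − 7.5229 = 0.4871. ratio = 10^(0.4871) = 3.070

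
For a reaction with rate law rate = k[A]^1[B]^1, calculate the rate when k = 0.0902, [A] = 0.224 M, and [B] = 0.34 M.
0.00687 M/s

rate = k·[A]^1·[B]^1 = 0.0902·(0.224)^1·(0.34)^1 = 0.0902·0.224·0.34 = 0.00687 M/s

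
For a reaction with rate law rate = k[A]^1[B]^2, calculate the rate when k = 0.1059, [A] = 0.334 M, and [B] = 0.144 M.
0.0007334 M/s

rate = k·[A]^1·[B]^2 = 0.1059·(0.334)^1·(0.144)^2 = 0.1059·0.334·0.020736 = 0.0007334 M/s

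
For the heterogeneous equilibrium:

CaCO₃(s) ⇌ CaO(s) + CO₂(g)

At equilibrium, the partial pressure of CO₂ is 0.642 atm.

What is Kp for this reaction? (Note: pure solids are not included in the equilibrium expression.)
K_p = 0.642

Solids (CaCO₃, CaO) have activity 1 and are excluded.
Kp = P(CO₂) = 0.642.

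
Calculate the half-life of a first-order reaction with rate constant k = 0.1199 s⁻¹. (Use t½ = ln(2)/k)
5.78 s

t½ = ln(2)/k = 0.6931/0.1199 = 5.78 s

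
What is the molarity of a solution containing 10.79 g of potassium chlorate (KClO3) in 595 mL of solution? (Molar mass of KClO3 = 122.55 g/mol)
Moles of KClO3 = 10.79 g ÷ 122.55 g/mol = 0.0880457 mol
Volume = 595 mL = 0.595 L
Molarity = 0.0880457 mol ÷ 0.595 L = 0.148 M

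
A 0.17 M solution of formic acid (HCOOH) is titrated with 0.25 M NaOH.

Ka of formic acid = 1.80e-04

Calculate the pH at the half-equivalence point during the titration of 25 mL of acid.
pH = pKa = 3.74

At the half-equivalence point, [HA] = [A⁻], so by Henderson–Hasselbalch pH = pKa + log(1) = pKa.
pKa = −log(1.80e-04) = 3.74.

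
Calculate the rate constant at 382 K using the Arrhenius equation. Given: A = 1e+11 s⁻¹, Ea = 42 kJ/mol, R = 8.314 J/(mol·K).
1.81e+05 s⁻¹

k = A·exp(-Ea/(R·T)) = 1e+11·exp(-42000/(8.314·382)) = 1e+11·exp(-13.2244) = 1e+11·1.8060e-06 = 1.81e+05 s⁻¹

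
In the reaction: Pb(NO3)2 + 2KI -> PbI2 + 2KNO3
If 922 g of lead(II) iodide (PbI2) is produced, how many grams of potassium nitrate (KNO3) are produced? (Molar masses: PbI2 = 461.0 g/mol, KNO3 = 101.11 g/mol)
Moles of PbI2 = 922 g ÷ 461.0 g/mol = 2 mol
Mole ratio: 2 mol KNO3 / 1 mol PbI2
Moles of KNO3 = 2 × (2/1) = 4 mol
Mass of KNO3 = 4 mol × 101.11 g/mol = 404.4 g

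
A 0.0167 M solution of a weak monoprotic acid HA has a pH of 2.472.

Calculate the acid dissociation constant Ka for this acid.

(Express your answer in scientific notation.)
K_a = 8.54e-04

[H⁺] = 10^(−pH) = 10^(−2.472) = 3.373e-03 M. For HA ⇌ H⁺ + A⁻, Ka = x²/(C − x) = (3.373e-03)²/(0.0167 − 3.373e-03) = 8.54e-04.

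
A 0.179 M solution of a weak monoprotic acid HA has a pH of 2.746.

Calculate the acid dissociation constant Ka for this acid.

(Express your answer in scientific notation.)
K_a = 1.82e-05

[H⁺] = 10^(−pH) = 10^(−2.746) = 1.795e-03 M. For HA ⇌ H⁺ + A⁻, Ka = x²/(C − x) = (1.795e-03)²/(0.179 − 1.795e-03) = 1.82e-05.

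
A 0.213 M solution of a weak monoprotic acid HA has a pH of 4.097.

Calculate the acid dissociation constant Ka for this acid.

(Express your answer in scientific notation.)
K_a = 3.00e-08

[H⁺] = 10^(−pH) = 10^(−4.097) = 7.998e-05 M. For HA ⇌ H⁺ + A⁻, Ka = x²/(C − x) = (7.998e-05)²/(0.213 − 7.998e-05) = 3.00e-08.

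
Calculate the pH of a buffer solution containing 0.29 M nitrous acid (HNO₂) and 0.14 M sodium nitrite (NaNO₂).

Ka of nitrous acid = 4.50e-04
pH = 3.03

pKa = -log(4.50e-04) = 3.35. pH = pKa + log([A⁻]/[HA]) = 3.35 + log(0.14/0.29)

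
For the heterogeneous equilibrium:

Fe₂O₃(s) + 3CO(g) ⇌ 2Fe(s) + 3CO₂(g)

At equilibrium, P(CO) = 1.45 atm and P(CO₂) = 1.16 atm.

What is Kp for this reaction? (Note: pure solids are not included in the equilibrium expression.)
K_p = 0.512

Solids (Fe₂O₃, Fe) are excluded.
Kp = P(CO₂)³/P(CO)³ = (1.16)³/(1.45)³ = 1.561/3.049 = 0.512.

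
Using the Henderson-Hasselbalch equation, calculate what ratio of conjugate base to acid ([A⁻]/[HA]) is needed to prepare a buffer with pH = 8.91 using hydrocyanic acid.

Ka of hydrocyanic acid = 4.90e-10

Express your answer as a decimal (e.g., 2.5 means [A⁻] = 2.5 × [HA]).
[A⁻]/[HA] = 0.398

pKa = −log(4.90e-10) = 9.3098. pH = pKa + log([A⁻]/[HA]). 8.91 = 9.3098 + log(ratio). log(ratio) = 8.91 − 9.3098 = -0.3998. ratio = 10^(-0.3998) = 0.398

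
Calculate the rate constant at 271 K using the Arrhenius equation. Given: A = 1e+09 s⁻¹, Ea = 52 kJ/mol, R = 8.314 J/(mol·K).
9.48e-02 s⁻¹

k = A·exp(-Ea/(R·T)) = 1e+09·exp(-52000/(8.314·271)) = 1e+09·exp(-23.0794) = 1e+09·9.4788e-11 = 9.48e-02 s⁻¹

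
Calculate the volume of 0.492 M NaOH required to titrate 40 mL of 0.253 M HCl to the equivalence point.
V_{base} = 20.6 mL

At equivalence: moles acid = moles base.
moles HCl = 0.253 M × 0.04 L = 0.01012 mol
V_NaOH = 0.01012 mol ÷ 0.492 M = 0.02057 L = 20.6 mL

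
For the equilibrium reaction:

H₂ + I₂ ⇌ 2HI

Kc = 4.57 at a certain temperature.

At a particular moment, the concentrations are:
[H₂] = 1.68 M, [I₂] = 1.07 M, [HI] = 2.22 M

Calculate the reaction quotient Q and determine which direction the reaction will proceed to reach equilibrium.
Q = 2.742, Q < K, reaction proceeds forward (toward products)

Q = ([HI]^2) / ([H₂] × [I₂])
  = ((2.22)^2) / ((1.68)·(1.07)) = 4.9284/1.7976 = 2.742
Since Q = 2.742 < Kc = 4.57, the reaction proceeds forward (toward products) to reach equilibrium.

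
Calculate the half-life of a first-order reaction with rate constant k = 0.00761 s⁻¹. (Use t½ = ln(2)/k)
91.08 s

t½ = ln(2)/k = 0.6931/0.00761 = 91.08 s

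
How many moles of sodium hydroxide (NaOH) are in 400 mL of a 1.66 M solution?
Moles = Molarity × Volume (L)
Moles = 1.66 M × 0.4 L = 0.664 mol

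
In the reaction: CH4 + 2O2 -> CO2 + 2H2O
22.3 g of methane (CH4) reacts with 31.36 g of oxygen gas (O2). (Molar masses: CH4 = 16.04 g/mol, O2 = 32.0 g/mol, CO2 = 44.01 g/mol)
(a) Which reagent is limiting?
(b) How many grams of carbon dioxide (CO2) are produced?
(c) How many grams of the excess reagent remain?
(a) O2, (b) 21.56 g, (c) 14.44 g

Moles of CH4 = 22.3 g ÷ 16.04 g/mol = 1.39027 mol
Moles of O2 = 31.36 g ÷ 32.0 g/mol = 0.98 mol
Moles ÷ coefficient: CH4: 1.39027/1 = 1.39, O2: 0.98/2 = 0.49
(a) O2 has the smaller value, so O2 is the limiting reagent.
(b) Moles of CO2 = 0.98 mol O2 × (1/2) = 0.49 mol; mass = 0.49 mol × 44.01 g/mol = 21.56 g
(c) CH4 consumed = 0.98 × (1/2) = 0.49 mol; remaining = 1.39027 − 0.49 = 0.900274 mol; mass = 0.900274 mol × 16.04 g/mol = 14.44 g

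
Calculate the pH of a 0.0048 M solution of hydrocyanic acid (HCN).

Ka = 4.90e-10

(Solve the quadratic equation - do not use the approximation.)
pH = 5.81

x² + Ka×x - Ka×C = 0. Using quadratic formula: [H⁺] = 1.5334e-06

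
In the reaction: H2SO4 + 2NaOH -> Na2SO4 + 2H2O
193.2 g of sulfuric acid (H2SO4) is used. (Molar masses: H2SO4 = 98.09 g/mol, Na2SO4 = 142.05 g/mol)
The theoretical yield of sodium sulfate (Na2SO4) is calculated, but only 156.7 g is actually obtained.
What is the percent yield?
Moles of H2SO4 = 193.2 g ÷ 98.09 g/mol = 1.96962 mol
Mole ratio: 1 mol Na2SO4 / 1 mol H2SO4
Moles of Na2SO4 = 1.96962 × (1/1) = 1.96962 mol
Theoretical yield = 1.96962 mol × 142.05 g/mol = 279.78 g
Actual yield = 156.7 g
Percent yield = (156.7 / 279.78) × 100% = 56.0%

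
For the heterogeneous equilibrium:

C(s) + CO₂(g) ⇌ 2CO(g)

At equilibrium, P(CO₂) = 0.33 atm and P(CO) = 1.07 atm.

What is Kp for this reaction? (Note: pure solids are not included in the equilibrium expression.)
K_p = 3.469

Solid C is excluded.
Kp = P(CO)²/P(CO₂) = (1.07)²/0.33 = 1.145/0.33 = 3.469.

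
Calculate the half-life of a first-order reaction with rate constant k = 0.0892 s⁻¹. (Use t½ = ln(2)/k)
7.77 s

t½ = ln(2)/k = 0.6931/0.0892 = 7.77 s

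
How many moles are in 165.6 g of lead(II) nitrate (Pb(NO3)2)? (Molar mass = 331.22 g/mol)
Moles = 165.6 g ÷ 331.22 g/mol = 0.5 mol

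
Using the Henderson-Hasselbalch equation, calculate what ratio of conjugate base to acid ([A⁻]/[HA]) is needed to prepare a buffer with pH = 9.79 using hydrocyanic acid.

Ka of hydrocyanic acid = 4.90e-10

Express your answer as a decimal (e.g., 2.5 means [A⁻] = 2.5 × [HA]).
[A⁻]/[HA] = 3.021

pKa = −log(4.90e-10) = 9.3098. pH = pKa + log([A⁻]/[HA]). 9.79 = 9.3098 + log(ratio). log(ratio) = 9.79 − 9.3098 = 0.4802. ratio = 10^(0.4802) = 3.021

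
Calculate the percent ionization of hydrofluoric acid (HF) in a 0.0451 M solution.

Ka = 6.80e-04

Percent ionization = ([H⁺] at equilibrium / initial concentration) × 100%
Percent ionization = 11.5%

Let x = [H⁺]. Ka = x²/(C - x) ⇒ x² + (6.80e-04)x - (6.80e-04)(0.0451) = 0. x = 5.2083e-03. Percent = (5.2083e-03/0.0451) × 100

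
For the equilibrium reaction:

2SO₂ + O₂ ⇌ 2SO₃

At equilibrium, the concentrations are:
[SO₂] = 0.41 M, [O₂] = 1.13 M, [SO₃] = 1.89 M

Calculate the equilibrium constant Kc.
K_c = 18.8052

Kc = ([SO₃]^2) / ([SO₂]^2 × [O₂])
   = ((1.89)^2) / ((0.41)^2·(1.13))
   = 3.5721 / 0.18995 = 18.8052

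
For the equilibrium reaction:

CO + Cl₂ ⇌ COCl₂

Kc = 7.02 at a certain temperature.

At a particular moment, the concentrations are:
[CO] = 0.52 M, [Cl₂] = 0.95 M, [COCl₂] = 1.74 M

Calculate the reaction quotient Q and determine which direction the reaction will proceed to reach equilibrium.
Q = 3.522, Q < K, reaction proceeds forward (toward products)

Q = ([COCl₂]) / ([CO] × [Cl₂])
  = ((1.74)) / ((0.52)·(0.95)) = 1.74/0.494 = 3.522
Since Q = 3.522 < Kc = 7.02, the reaction proceeds forward (toward products) to reach equilibrium.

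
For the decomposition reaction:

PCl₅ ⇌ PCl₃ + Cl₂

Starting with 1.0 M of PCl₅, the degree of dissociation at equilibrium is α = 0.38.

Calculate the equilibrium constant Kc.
K_c = 0.2329

x = α·[A]₀ = 0.38 × 1.0 = 0.38 M dissociated.
At eq: [PCl₅] = 1.0 − 0.38 = 0.62 M; [PCl₃] = [Cl₂] = x = 0.38 M.
Kc = [PCl₃][Cl₂]/[PCl₅] = (0.38)²/0.62 = 0.2329.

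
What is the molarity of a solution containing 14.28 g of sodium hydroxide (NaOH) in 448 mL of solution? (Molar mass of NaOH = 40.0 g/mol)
Moles of NaOH = 14.28 g ÷ 40.0 g/mol = 0.357 mol
Volume = 448 mL = 0.448 L
Molarity = 0.357 mol ÷ 0.448 L = 0.7969 M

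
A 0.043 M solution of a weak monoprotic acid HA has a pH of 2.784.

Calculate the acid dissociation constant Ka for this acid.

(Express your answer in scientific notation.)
K_a = 6.54e-05

[H⁺] = 10^(−pH) = 10^(−2.784) = 1.644e-03 M. For HA ⇌ H⁺ + A⁻, Ka = x²/(C − x) = (1.644e-03)²/(0.043 − 1.644e-03) = 6.54e-05.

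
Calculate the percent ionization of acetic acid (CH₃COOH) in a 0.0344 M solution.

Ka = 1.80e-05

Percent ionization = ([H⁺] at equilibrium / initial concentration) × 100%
Percent ionization = 2.26%

Let x = [H⁺]. Ka = x²/(C - x) ⇒ x² + (1.80e-05)x - (1.80e-05)(0.0344) = 0. x = 7.7794e-04. Percent = (7.7794e-04/0.0344) × 100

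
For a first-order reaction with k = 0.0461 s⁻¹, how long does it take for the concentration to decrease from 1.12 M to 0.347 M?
25.42 s

From ln[A] = ln[A]₀ - k·t: t = ln([A]₀/[A])/k = ln(1.12/0.347)/0.0461 = ln(3.2277)/0.0461 = 1.1718/0.0461 = 25.42 s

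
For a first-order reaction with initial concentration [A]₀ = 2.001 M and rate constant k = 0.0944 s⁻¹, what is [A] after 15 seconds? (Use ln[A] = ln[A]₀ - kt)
0.4856 M

ln[A] = ln[A]₀ - k·t = ln(2.001) - (0.0944)·(15) = 0.6936 - 1.4160 = -0.7224
[A] = e^(-0.7224) = 0.4856 M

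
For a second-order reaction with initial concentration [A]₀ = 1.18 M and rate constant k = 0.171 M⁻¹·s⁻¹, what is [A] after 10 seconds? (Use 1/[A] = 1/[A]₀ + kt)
0.3910 M

1/[A] = 1/[A]₀ + k·t = 1/1.18 + (0.171)·(10) = 0.8475 + 1.7100 = 2.5575
[A] = 1/2.5575 = 0.3910 M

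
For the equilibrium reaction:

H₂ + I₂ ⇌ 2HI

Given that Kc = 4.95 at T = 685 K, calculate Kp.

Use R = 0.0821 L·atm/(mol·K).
K_p = 4.9500

Δn = (moles gaseous products) − (moles gaseous reactants) = 0
T = 685 K; RT = 0.0821 × 685 = 56.2385
Kp = Kc·(RT)^Δn = 4.95 × (56.2385)^0 = 4.95 × 1 = 4.9500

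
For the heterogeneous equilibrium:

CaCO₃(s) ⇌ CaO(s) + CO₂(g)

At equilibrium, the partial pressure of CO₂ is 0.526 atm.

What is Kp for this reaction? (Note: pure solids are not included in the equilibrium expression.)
K_p = 0.526

Solids (CaCO₃, CaO) have activity 1 and are excluded.
Kp = P(CO₂) = 0.526.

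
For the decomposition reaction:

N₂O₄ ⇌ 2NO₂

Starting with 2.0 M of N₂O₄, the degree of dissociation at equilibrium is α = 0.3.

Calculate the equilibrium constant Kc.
K_c = 1.0286

x = α·[A]₀ = 0.3 × 2.0 = 0.6 M dissociated.
At eq: [N₂O₄] = 2.0 − 0.6 = 1.4 M; [NO₂] = 2x = 1.2 M.
Kc = [NO₂]²/[N₂O₄] = (1.2)²/1.4 = 1.029.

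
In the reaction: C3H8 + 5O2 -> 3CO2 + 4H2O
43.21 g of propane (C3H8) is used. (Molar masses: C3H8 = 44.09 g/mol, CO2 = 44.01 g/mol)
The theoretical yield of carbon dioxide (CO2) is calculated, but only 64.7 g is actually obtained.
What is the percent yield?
Moles of C3H8 = 43.21 g ÷ 44.09 g/mol = 0.980041 mol
Mole ratio: 3 mol CO2 / 1 mol C3H8
Moles of CO2 = 0.980041 × (3/1) = 2.94012 mol
Theoretical yield = 2.94012 mol × 44.01 g/mol = 129.39 g
Actual yield = 64.7 g
Percent yield = (64.7 / 129.39) × 100% = 50.0%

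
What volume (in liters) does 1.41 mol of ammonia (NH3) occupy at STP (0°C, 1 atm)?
At STP, 1 mol of gas occupies 22.4 L
Volume = 1.41 mol × 22.4 L/mol = 31.58 L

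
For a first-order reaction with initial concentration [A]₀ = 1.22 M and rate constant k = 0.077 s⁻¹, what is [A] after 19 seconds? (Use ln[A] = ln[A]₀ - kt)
0.2825 M

ln[A] = ln[A]₀ - k·t = ln(1.22) - (0.077)·(19) = 0.1989 - 1.4630 = -1.2641
[A] = e^(-1.2641) = 0.2825 M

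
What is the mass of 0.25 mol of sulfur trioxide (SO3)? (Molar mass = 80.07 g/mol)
Mass = 0.25 mol × 80.07 g/mol = 20.02 g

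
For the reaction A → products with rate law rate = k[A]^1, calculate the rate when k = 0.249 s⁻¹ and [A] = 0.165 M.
0.04109 M/s

rate = k·[A]^1 = 0.249·(0.165)^1 = 0.249·0.165 = 0.04109 M/s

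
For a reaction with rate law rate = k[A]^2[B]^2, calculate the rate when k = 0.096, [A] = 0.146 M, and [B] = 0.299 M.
0.0001829 M/s

rate = k·[A]^2·[B]^2 = 0.096·(0.146)^2·(0.299)^2 = 0.096·0.021316·0.089401 = 0.0001829 M/s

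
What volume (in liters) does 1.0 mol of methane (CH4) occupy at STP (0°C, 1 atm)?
At STP, 1 mol of gas occupies 22.4 L
Volume = 1.0 mol × 22.4 L/mol = 22.40 L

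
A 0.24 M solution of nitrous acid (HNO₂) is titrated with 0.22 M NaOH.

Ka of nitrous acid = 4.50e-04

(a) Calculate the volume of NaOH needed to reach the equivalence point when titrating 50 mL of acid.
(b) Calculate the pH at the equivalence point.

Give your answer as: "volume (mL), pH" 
V = 54.5 mL, pH = 8.20

(a) At equivalence: moles acid = moles base.
moles acid = 0.24 × 0.05 = 0.012 mol; V_NaOH = 0.012/0.22 = 0.05455 L = 54.5 mL.
(b) At equivalence, all acid → conjugate base A⁻ at [A⁻] = 0.012/0.1045 = 0.1148 M.
Kb = Kw/Ka = 1.0e-14/4.50e-04 = 2.222e-11; [OH⁻] = √(Kb·[A⁻]) = 1.597e-06; pOH = 5.80; pH = 14 − pOH = 8.20.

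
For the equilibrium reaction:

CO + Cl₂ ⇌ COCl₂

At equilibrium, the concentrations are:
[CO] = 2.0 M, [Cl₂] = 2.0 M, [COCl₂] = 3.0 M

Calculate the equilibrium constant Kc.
K_c = 0.7500

Kc = ([COCl₂]) / ([CO] × [Cl₂])
   = ((3.0)) / ((2.0)·(2.0))
   = 3 / 4 = 0.7500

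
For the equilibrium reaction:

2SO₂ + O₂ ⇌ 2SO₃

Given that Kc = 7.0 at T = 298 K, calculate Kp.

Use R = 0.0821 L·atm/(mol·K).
K_p = 0.2861

Δn = (moles gaseous products) − (moles gaseous reactants) = -1
T = 298 K; RT = 0.0821 × 298 = 24.4658
Kp = Kc·(RT)^Δn = 7.0 × (24.4658)^-1 = 7.0 × 0.0408734 = 0.2861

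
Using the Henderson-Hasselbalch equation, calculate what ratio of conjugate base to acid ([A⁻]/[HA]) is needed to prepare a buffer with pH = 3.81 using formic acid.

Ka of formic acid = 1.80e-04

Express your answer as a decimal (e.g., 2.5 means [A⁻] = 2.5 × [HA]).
[A⁻]/[HA] = 1.162

pKa = −log(1.80e-04) = 3.7447. pH = pKa + log([A⁻]/[HA]). 3.81 = 3.7447 + log(ratio). log(ratio) = 3.81 − 3.7447 = 0.0653. ratio = 10^(0.0653) = 1.162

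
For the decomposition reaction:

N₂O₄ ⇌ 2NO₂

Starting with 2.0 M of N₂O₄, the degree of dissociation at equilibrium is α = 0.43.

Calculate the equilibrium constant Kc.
K_c = 2.5951

x = α·[A]₀ = 0.43 × 2.0 = 0.86 M dissociated.
At eq: [N₂O₄] = 2.0 − 0.86 = 1.14 M; [NO₂] = 2x = 1.72 M.
Kc = [NO₂]²/[N₂O₄] = (1.72)²/1.14 = 2.595.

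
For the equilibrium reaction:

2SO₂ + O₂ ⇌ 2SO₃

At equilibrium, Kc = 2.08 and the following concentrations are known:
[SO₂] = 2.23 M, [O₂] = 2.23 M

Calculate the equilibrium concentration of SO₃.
[SO₃] = 4.8027 M

Kc = ([SO₃]^2) / ([SO₂]^2 × [O₂]) = 2.08
[SO₃]^2 = Kc · (reactant terms)/(other product terms) = 2.08 · 11.09 / 1 = 23.066
[SO₃] = (23.066)^(1/2) = 4.8027 M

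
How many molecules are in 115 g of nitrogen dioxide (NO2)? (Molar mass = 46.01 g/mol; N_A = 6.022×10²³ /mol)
Moles = 115 g ÷ 46.01 g/mol = 2.49946 mol
Molecules = 2.49946 mol × 6.022×10²³ /mol = 1.505e+24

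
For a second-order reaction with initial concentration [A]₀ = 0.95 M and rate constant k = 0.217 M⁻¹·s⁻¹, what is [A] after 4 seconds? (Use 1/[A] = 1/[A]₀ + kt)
0.5207 M

1/[A] = 1/[A]₀ + k·t = 1/0.95 + (0.217)·(4) = 1.0526 + 0.8680 = 1.9206
[A] = 1/1.9206 = 0.5207 M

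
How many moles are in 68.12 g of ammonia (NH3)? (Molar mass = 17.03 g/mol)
Moles = 68.12 g ÷ 17.03 g/mol = 4 mol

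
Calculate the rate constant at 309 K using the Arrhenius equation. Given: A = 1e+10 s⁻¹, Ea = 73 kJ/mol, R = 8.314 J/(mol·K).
4.56e-03 s⁻¹

k = A·exp(-Ea/(R·T)) = 1e+10·exp(-73000/(8.314·309)) = 1e+10·exp(-28.4154) = 1e+10·4.5639e-13 = 4.56e-03 s⁻¹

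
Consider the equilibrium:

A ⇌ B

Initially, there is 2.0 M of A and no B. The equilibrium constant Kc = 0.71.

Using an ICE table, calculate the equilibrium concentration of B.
[B] = 0.830 M

ICE: [A] = 2.0 − x, [B] = x.
Kc = x/(2.0 − x) = 0.71 ⇒ x = 0.71·2.0/(1 + 0.71) = 1.42/1.71 = 0.8304.
[B] = x = 0.830 M.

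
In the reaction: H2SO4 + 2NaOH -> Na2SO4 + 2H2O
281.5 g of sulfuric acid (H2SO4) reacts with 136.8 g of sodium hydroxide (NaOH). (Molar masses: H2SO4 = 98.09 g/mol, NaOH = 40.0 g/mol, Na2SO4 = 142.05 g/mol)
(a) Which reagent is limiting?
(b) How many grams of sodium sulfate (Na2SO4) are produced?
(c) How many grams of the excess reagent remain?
(a) NaOH, (b) 242.9 g, (c) 113.8 g

Moles of H2SO4 = 281.5 g ÷ 98.09 g/mol = 2.86981 mol
Moles of NaOH = 136.8 g ÷ 40.0 g/mol = 3.42 mol
Moles ÷ coefficient: H2SO4: 2.86981/1 = 2.87, NaOH: 3.42/2 = 1.71
(a) NaOH has the smaller value, so NaOH is the limiting reagent.
(b) Moles of Na2SO4 = 3.42 mol NaOH × (1/2) = 1.71 mol; mass = 1.71 mol × 142.05 g/mol = 242.9 g
(c) H2SO4 consumed = 3.42 × (1/2) = 1.71 mol; remaining = 2.86981 − 1.71 = 1.15981 mol; mass = 1.15981 mol × 98.09 g/mol = 113.8 g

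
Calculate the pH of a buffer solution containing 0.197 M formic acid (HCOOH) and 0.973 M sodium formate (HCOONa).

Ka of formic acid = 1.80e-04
pH = 4.44

pKa = -log(1.80e-04) = 3.74. pH = pKa + log([A⁻]/[HA]) = 3.74 + log(0.973/0.197)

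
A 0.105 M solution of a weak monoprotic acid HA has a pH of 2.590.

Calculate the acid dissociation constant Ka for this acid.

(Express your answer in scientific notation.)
K_a = 6.45e-05

[H⁺] = 10^(−pH) = 10^(−2.590) = 2.570e-03 M. For HA ⇌ H⁺ + A⁻, Ka = x²/(C − x) = (2.570e-03)²/(0.105 − 2.570e-03) = 6.45e-05.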